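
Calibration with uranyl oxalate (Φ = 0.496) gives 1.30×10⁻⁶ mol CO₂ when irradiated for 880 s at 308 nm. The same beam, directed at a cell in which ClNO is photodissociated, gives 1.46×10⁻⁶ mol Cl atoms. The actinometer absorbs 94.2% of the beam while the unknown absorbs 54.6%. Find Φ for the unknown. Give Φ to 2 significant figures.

Photons absorbed by the actinometer: 1.30×10⁻⁶ / 0.496 = 2.621×10⁻⁶ mol.
Incident flux: 2.621×10⁻⁶ / 0.942 = 2.782×10⁻⁶ einstein.
Absorbed by unknown: 0.546 × 2.782×10⁻⁶ = 1.519×10⁻⁶ mol.
Φ(unknown) = 1.46×10⁻⁶ / 1.519×10⁻⁶ = 0.96.

Φ = 0.96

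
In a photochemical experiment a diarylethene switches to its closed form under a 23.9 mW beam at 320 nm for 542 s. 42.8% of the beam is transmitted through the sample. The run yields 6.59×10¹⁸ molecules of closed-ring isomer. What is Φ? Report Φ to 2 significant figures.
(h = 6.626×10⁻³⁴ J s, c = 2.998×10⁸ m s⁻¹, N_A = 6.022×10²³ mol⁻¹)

Product: 6.59×10¹⁸ / 6.022×10²³ = 1.094×10⁻⁵ mol.
Photon energy at 320 nm: hc/λ = (6.626×10⁻³⁴)(2.998×10⁸)/(320×10⁻⁹) = 6.208×10⁻¹⁹ J.
Energy delivered: (23.9 mW)(542 s) = 12.95 J.
Photons incident: 12.95 / 6.208×10⁻¹⁹ = 2.086×10¹⁹, i.e. 2.086×10¹⁹/6.022×10²³ = 3.464×10⁻⁵ mol.
Fraction absorbed: 1 − 42.8/100 = 0.5720.
Photons absorbed: 0.5720 × 3.464×10⁻⁵ = 1.981×10⁻⁵ mol.
Φ = 1.094×10⁻⁵ mol / 1.981×10⁻⁵ mol photons = 0.55.

Φ = 0.55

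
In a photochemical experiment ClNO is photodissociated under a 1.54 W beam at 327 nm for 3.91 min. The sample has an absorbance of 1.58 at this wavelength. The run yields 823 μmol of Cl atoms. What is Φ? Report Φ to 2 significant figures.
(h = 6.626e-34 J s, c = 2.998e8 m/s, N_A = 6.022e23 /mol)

Φ = 0.86

Product: 823 μmol = 8.23e-4 mol.
Photon energy at 327 nm: hc/λ = (6.626e-34)(2.998e8)/(327e-9) = 6.075e-19 J.
Energy delivered: (1.54 W)(234.6 s) = 361.3 J.
Photons incident: 361.3 / 6.075e-19 = 5.947e20, i.e. 5.947e20/6.022e23 = 9.875e-4 mol.
Fraction absorbed: 1 − 10^(−1.58) = 0.9737.
Photons absorbed: 0.9737 × 9.875e-4 = 9.615e-4 mol.
Φ = 8.23e-4 mol / 9.615e-4 mol photons = 0.86.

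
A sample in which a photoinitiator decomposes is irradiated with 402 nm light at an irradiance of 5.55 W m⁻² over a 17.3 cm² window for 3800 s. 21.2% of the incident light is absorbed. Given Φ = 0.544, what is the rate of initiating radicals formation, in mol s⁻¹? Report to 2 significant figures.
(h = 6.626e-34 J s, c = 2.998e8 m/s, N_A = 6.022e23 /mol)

Photon energy at 402 nm: hc/λ = (6.626e-34)(2.998e8)/(402e-9) = 4.941e-19 J.
Energy delivered: (5.55 W m⁻²)(17.3e-4 m²)(3800 s) = 36.49 J.
Photons incident: 36.49 / 4.941e-19 = 7.385e19, i.e. 7.385e19/6.022e23 = 1.226e-4 mol.
Photons absorbed: 0.212 × 1.226e-4 = 2.599e-5 mol.
Product formed: 0.544 × 2.599e-5 = 1.414e-5 mol.
Rate: 1.414e-5 / 3800 s = 3.7e-9 mol s⁻¹.

3.7e-9 mol s⁻¹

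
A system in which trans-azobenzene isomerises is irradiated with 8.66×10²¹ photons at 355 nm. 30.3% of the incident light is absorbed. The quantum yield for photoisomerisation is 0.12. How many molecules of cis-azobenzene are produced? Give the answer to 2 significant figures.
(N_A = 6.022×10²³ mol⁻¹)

3.1×10²⁰ molecules

Moles of photons: 8.66×10²¹ / 6.022×10²³ = 0.01438 mol.
Photons absorbed: 0.303 × 0.01438 = 0.004357 mol.
Product: Φ × n_abs = 0.12 × 0.004357 = 5.228×10⁻⁴ mol.
As a count: 5.228×10⁻⁴ × 6.022×10²³ = 3.1×10²⁰.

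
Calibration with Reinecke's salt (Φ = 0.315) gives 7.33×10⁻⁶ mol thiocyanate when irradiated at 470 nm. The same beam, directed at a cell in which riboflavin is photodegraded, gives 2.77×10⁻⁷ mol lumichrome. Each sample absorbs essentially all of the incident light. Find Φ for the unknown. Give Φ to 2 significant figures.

Photons absorbed by the actinometer: 7.33×10⁻⁶ / 0.315 = 2.327×10⁻⁵ mol.
Φ(unknown) = 2.77×10⁻⁷ / 2.327×10⁻⁵ = 0.012.

Φ = 0.012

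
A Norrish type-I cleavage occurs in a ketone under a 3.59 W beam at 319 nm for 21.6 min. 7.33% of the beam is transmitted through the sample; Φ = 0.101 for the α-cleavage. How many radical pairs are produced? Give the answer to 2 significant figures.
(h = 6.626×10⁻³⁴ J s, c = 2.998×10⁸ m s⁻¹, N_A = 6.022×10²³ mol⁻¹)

Photon energy at 319 nm: hc/λ = (6.626×10⁻³⁴)(2.998×10⁸)/(319×10⁻⁹) = 6.227×10⁻¹⁹ J.
Energy delivered: (3.59 W)(1296 s) = 4653 J.
Photons incident: 4653 / 6.227×10⁻¹⁹ = 7.472×10²¹, i.e. 7.472×10²¹/6.022×10²³ = 0.01241 mol.
Fraction absorbed: 1 − 7.33/100 = 0.9267.
Photons absorbed: 0.9267 × 0.01241 = 0.01150 mol.
Product: Φ × n_abs = 0.101 × 0.01150 = 0.001162 mol.
As a count: 0.001162 × 6.022×10²³ = 7.0×10²⁰.

7.0×10²⁰ radical pairs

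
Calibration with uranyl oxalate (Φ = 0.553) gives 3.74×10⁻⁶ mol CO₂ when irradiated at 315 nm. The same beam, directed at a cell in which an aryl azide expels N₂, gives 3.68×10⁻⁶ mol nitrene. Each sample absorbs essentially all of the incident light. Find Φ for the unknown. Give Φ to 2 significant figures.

Φ = 0.54

Photons absorbed by the actinometer: 3.74×10⁻⁶ / 0.553 = 6.763×10⁻⁶ mol.
Φ(unknown) = 3.68×10⁻⁶ / 6.763×10⁻⁶ = 0.54.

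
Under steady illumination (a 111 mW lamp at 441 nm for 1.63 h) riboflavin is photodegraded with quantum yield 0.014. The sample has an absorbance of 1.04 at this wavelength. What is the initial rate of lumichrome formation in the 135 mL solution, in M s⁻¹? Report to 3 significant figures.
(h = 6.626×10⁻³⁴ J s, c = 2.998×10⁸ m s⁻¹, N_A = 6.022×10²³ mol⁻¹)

3.86×10⁻⁸ M s⁻¹

Photon energy at 441 nm: hc/λ = (6.626×10⁻³⁴)(2.998×10⁸)/(441×10⁻⁹) = 4.504×10⁻¹⁹ J.
Energy delivered: (111 mW)(5868 s) = 651.3 J.
Photons incident: 651.3 / 4.504×10⁻¹⁹ = 1.446×10²¹, i.e. 1.446×10²¹/6.022×10²³ = 0.002401 mol.
Fraction absorbed: 1 − 10^(−1.04) = 0.9088.
Photons absorbed: 0.9088 × 0.002401 = 0.002182 mol.
Product formed: 0.014 × 0.002182 = 3.055×10⁻⁵ mol.
Rate: 3.055×10⁻⁵ mol / (5868 s × 0.135 L) = 3.86×10⁻⁸ M s⁻¹.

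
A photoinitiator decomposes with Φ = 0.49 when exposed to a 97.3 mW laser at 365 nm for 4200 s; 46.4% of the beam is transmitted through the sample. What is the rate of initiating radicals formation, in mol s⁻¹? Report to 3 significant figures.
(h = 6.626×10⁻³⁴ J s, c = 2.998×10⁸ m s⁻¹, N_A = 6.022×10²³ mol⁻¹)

7.80×10⁻⁸ mol s⁻¹

Photon energy at 365 nm: hc/λ = (6.626×10⁻³⁴)(2.998×10⁸)/(365×10⁻⁹) = 5.442×10⁻¹⁹ J.
Energy delivered: (97.3 mW)(4200 s) = 408.7 J.
Photons incident: 408.7 / 5.442×10⁻¹⁹ = 7.510×10²⁰, i.e. 7.510×10²⁰/6.022×10²³ = 0.001247 mol.
Fraction absorbed: 1 − 46.4/100 = 0.5360.
Photons absorbed: 0.5360 × 0.001247 = 6.684×10⁻⁴ mol.
Product formed: 0.49 × 6.684×10⁻⁴ = 3.275×10⁻⁴ mol.
Rate: 3.275×10⁻⁴ / 4200 s = 7.80×10⁻⁸ mol s⁻¹.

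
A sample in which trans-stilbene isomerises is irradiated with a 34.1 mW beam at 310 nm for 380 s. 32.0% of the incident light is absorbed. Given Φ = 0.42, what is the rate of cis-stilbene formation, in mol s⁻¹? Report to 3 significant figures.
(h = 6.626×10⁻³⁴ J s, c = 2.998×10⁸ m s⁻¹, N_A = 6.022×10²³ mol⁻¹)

1.19×10⁻⁸ mol s⁻¹

Photon energy at 310 nm: hc/λ = (6.626×10⁻³⁴)(2.998×10⁸)/(310×10⁻⁹) = 6.408×10⁻¹⁹ J.
Energy delivered: (34.1 mW)(380 s) = 12.96 J.
Photons incident: 12.96 / 6.408×10⁻¹⁹ = 2.022×10¹⁹, i.e. 2.022×10¹⁹/6.022×10²³ = 3.358×10⁻⁵ mol.
Photons absorbed: 0.320 × 3.358×10⁻⁵ = 1.075×10⁻⁵ mol.
Product formed: 0.42 × 1.075×10⁻⁵ = 4.515×10⁻⁶ mol.
Rate: 4.515×10⁻⁶ / 380 s = 1.19×10⁻⁸ mol s⁻¹.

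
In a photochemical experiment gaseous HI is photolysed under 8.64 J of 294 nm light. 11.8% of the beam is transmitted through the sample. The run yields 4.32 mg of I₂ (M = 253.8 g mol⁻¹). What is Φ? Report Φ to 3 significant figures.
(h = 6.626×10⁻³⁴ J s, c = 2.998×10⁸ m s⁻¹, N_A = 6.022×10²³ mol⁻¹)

Φ = 0.909

Product: 4.32 mg / 253.8 g mol⁻¹ = 1.702×10⁻⁵ mol.
Photon energy at 294 nm: hc/λ = (6.626×10⁻³⁴)(2.998×10⁸)/(294×10⁻⁹) = 6.757×10⁻¹⁹ J.
Photons incident: 8.64 / 6.757×10⁻¹⁹ = 1.279×10¹⁹, i.e. 1.279×10¹⁹/6.022×10²³ = 2.124×10⁻⁵ mol.
Fraction absorbed: 1 − 11.8/100 = 0.8820.
Photons absorbed: 0.8820 × 2.124×10⁻⁵ = 1.873×10⁻⁵ mol.
Φ = 1.702×10⁻⁵ mol / 1.873×10⁻⁵ mol photons = 0.909.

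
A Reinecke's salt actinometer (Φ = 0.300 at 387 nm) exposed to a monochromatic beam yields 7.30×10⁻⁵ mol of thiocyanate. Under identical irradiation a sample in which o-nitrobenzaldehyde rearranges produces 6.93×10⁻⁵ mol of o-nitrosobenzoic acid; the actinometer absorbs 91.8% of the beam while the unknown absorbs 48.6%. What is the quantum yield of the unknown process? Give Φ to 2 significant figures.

Φ = 0.54

Photons absorbed by the actinometer: 7.30×10⁻⁵ / 0.300 = 2.433×10⁻⁴ mol.
Incident flux: 2.433×10⁻⁴ / 0.918 = 2.650×10⁻⁴ einstein.
Absorbed by unknown: 0.486 × 2.650×10⁻⁴ = 1.288×10⁻⁴ mol.
Φ(unknown) = 6.93×10⁻⁵ / 1.288×10⁻⁴ = 0.54.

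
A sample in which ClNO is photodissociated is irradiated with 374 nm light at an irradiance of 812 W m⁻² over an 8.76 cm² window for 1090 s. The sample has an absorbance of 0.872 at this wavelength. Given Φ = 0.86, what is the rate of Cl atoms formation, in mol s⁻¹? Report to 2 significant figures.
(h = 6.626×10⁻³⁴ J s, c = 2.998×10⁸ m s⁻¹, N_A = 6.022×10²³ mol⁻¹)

Photon energy at 374 nm: hc/λ = (6.626×10⁻³⁴)(2.998×10⁸)/(374×10⁻⁹) = 5.311×10⁻¹⁹ J.
Energy delivered: (812 W m⁻²)(8.76×10⁻⁴ m²)(1090 s) = 775.3 J.
Photons incident: 775.3 / 5.311×10⁻¹⁹ = 1.460×10²¹, i.e. 1.460×10²¹/6.022×10²³ = 0.002424 mol.
Fraction absorbed: 1 − 10^(−0.872) = 0.8657.
Photons absorbed: 0.8657 × 0.002424 = 0.002098 mol.
Product formed: 0.86 × 0.002098 = 0.001804 mol.
Rate: 0.001804 / 1090 s = 1.7×10⁻⁶ mol s⁻¹.

1.7×10⁻⁶ mol s⁻¹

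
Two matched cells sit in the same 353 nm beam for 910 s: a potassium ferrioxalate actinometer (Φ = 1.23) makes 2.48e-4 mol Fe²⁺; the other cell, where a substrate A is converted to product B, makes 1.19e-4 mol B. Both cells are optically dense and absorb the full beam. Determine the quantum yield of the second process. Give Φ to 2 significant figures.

Photons absorbed by the actinometer: 2.48e-4 / 1.23 = 2.016e-4 mol.
Φ(unknown) = 1.19e-4 / 2.016e-4 = 0.59.

Φ = 0.59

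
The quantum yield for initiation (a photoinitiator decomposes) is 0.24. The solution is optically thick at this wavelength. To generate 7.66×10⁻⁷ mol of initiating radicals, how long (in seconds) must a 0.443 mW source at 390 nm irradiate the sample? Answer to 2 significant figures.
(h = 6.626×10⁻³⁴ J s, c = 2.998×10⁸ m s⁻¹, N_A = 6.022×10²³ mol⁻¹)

t ≈ 2200 s

Photons that must be absorbed: 7.66×10⁻⁷ / 0.24 = 3.192×10⁻⁶ mol.
Photon energy: hc/λ = 5.094×10⁻¹⁹ J; per mole, 3.068×10⁵ J mol⁻¹.
Energy required: 3.192×10⁻⁶ × 3.068×10⁵ = 0.9793 J.
Time: 0.9793 J / 0.000443 W = 2200 s.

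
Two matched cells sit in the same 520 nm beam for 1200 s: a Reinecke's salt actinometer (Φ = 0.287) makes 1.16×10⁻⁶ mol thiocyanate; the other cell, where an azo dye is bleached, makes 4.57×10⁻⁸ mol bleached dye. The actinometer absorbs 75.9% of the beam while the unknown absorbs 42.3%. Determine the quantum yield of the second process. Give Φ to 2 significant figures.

Φ = 0.020

Photons absorbed by the actinometer: 1.16×10⁻⁶ / 0.287 = 4.042×10⁻⁶ mol.
Incident flux: 4.042×10⁻⁶ / 0.759 = 5.325×10⁻⁶ einstein.
Absorbed by unknown: 0.423 × 5.325×10⁻⁶ = 2.252×10⁻⁶ mol.
Φ(unknown) = 4.57×10⁻⁸ / 2.252×10⁻⁶ = 0.020.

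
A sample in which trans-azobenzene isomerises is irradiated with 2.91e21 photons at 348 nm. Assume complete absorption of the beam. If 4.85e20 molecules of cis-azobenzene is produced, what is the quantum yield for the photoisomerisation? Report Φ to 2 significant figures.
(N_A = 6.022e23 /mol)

Product: 4.85e20 / 6.022e23 = 8.054e-4 mol.
Moles of photons: 2.91e21 / 6.022e23 = 0.004832 mol.
Φ = 8.054e-4 mol / 0.004832 mol photons = 0.17.

Φ = 0.17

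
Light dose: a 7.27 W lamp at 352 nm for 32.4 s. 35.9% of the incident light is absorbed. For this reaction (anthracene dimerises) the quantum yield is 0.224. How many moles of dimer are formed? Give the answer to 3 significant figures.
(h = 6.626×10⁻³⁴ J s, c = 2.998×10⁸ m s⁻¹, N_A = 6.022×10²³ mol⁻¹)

Photon energy at 352 nm: hc/λ = (6.626×10⁻³⁴)(2.998×10⁸)/(352×10⁻⁹) = 5.643×10⁻¹⁹ J.
Energy delivered: (7.27 W)(32.4 s) = 235.5 J.
Photons incident: 235.5 / 5.643×10⁻¹⁹ = 4.173×10²⁰, i.e. 4.173×10²⁰/6.022×10²³ = 6.930×10⁻⁴ mol.
Photons absorbed: 0.359 × 6.930×10⁻⁴ = 2.488×10⁻⁴ mol.
Product: Φ × n_abs = 0.224 × 2.488×10⁻⁴ = 5.573×10⁻⁵ mol.

5.57×10⁻⁵ mol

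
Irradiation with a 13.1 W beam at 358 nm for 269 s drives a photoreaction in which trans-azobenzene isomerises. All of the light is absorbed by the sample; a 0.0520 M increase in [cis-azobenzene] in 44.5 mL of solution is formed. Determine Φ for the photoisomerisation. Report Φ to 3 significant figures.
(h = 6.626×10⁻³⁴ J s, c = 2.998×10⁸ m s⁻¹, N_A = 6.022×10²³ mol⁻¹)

Product: (0.0520 M)(0.0445 L) = 0.002314 mol.
Photon energy at 358 nm: hc/λ = (6.626×10⁻³⁴)(2.998×10⁸)/(358×10⁻⁹) = 5.549×10⁻¹⁹ J.
Energy delivered: (13.1 W)(269 s) = 3524 J.
Photons incident: 3524 / 5.549×10⁻¹⁹ = 6.351×10²¹, i.e. 6.351×10²¹/6.022×10²³ = 0.01055 mol.
Φ = 0.002314 mol / 0.01055 mol photons = 0.219.

Φ = 0.219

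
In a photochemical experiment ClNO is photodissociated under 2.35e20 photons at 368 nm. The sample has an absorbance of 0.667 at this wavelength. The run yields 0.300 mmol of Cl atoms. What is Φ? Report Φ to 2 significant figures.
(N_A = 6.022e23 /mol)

Product: 0.300 mmol = 3.00e-4 mol.
Moles of photons: 2.35e20 / 6.022e23 = 3.902e-4 mol.
Fraction absorbed: 1 − 10^(−0.667) = 0.7847.
Photons absorbed: 0.7847 × 3.902e-4 = 3.062e-4 mol.
Φ = 3.00e-4 mol / 3.062e-4 mol photons = 0.98.

Φ = 0.98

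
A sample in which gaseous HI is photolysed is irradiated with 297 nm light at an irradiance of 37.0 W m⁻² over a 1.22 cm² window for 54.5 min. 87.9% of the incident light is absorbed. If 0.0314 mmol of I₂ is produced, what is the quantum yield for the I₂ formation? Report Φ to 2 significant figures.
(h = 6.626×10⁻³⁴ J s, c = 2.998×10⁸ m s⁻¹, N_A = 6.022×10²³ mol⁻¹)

Φ = 0.97

Product: 0.0314 mmol = 3.14×10⁻⁵ mol.
Photon energy at 297 nm: hc/λ = (6.626×10⁻³⁴)(2.998×10⁸)/(297×10⁻⁹) = 6.688×10⁻¹⁹ J.
Energy delivered: (37.0 W m⁻²)(1.22×10⁻⁴ m²)(3270 s) = 14.76 J.
Photons incident: 14.76 / 6.688×10⁻¹⁹ = 2.207×10¹⁹, i.e. 2.207×10¹⁹/6.022×10²³ = 3.665×10⁻⁵ mol.
Photons absorbed: 0.879 × 3.665×10⁻⁵ = 3.222×10⁻⁵ mol.
Φ = 3.14×10⁻⁵ mol / 3.222×10⁻⁵ mol photons = 0.97.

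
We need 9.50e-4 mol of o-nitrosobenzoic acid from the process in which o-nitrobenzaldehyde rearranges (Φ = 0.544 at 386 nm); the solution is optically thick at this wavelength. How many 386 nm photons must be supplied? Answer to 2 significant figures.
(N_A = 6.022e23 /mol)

1.1e21 photons

Photons that must be absorbed: 9.50e-4 / 0.544 = 0.001746 mol.
Photon count: 0.001746 × 6.022e23 = 1.1e21.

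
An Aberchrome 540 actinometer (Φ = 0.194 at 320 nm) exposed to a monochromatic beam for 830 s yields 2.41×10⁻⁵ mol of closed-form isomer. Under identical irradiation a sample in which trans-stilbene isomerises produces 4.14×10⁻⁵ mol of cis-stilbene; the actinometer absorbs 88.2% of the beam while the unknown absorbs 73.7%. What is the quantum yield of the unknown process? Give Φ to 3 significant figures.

Photons absorbed by the actinometer: 2.41×10⁻⁵ / 0.194 = 1.242×10⁻⁴ mol.
Incident flux: 1.242×10⁻⁴ / 0.882 = 1.408×10⁻⁴ einstein.
Absorbed by unknown: 0.737 × 1.408×10⁻⁴ = 1.038×10⁻⁴ mol.
Φ(unknown) = 4.14×10⁻⁵ / 1.038×10⁻⁴ = 0.399.

Φ = 0.399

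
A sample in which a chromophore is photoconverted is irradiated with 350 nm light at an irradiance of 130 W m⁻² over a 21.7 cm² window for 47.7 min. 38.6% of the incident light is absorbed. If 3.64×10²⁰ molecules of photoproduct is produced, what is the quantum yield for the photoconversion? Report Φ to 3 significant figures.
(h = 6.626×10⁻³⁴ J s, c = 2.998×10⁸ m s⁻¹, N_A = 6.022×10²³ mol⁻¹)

Φ = 0.663

Product: 3.64×10²⁰ / 6.022×10²³ = 6.045×10⁻⁴ mol.
Photon energy at 350 nm: hc/λ = (6.626×10⁻³⁴)(2.998×10⁸)/(350×10⁻⁹) = 5.676×10⁻¹⁹ J.
Energy delivered: (130 W m⁻²)(21.7×10⁻⁴ m²)(2862 s) = 807.4 J.
Photons incident: 807.4 / 5.676×10⁻¹⁹ = 1.422×10²¹, i.e. 1.422×10²¹/6.022×10²³ = 0.002361 mol.
Photons absorbed: 0.386 × 0.002361 = 9.113×10⁻⁴ mol.
Φ = 6.045×10⁻⁴ mol / 9.113×10⁻⁴ mol photons = 0.663.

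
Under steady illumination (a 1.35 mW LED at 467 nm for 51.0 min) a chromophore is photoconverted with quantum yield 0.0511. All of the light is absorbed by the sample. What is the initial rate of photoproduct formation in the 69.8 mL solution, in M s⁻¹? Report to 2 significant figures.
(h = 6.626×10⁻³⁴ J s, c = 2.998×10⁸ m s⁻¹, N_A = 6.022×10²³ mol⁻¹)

3.9×10⁻⁹ M s⁻¹

Photon energy at 467 nm: hc/λ = (6.626×10⁻³⁴)(2.998×10⁸)/(467×10⁻⁹) = 4.254×10⁻¹⁹ J.
Energy delivered: (1.35 mW)(3060 s) = 4.131 J.
Photons incident: 4.131 / 4.254×10⁻¹⁹ = 9.711×10¹⁸, i.e. 9.711×10¹⁸/6.022×10²³ = 1.613×10⁻⁵ mol.
Product formed: 0.0511 × 1.613×10⁻⁵ = 8.242×10⁻⁷ mol.
Rate: 8.242×10⁻⁷ mol / (3060 s × 0.0698 L) = 3.9×10⁻⁹ M s⁻¹.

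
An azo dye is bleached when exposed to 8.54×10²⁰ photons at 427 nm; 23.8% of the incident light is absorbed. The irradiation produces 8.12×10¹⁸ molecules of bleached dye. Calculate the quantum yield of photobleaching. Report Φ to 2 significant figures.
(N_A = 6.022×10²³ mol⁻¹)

Φ = 0.040

Product: 8.12×10¹⁸ / 6.022×10²³ = 1.348×10⁻⁵ mol.
Moles of photons: 8.54×10²⁰ / 6.022×10²³ = 0.001418 mol.
Photons absorbed: 0.238 × 0.001418 = 3.375×10⁻⁴ mol.
Φ = 1.348×10⁻⁵ mol / 3.375×10⁻⁴ mol photons = 0.040.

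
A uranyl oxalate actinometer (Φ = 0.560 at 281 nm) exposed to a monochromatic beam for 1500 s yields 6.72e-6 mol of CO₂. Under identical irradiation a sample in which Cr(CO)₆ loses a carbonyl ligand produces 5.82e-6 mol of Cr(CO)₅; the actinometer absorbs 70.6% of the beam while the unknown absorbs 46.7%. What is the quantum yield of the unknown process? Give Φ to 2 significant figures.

Photons absorbed by the actinometer: 6.72e-6 / 0.560 = 1.200e-5 mol.
Incident flux: 1.200e-5 / 0.706 = 1.700e-5 einstein.
Absorbed by unknown: 0.467 × 1.700e-5 = 7.939e-6 mol.
Φ(unknown) = 5.82e-6 / 7.939e-6 = 0.73.

Φ = 0.73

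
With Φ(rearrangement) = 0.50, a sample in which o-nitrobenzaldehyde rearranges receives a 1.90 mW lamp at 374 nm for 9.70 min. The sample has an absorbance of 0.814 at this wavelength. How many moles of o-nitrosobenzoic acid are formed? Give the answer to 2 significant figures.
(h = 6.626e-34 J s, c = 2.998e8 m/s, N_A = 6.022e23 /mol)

Photon energy at 374 nm: hc/λ = (6.626e-34)(2.998e8)/(374e-9) = 5.311e-19 J.
Energy delivered: (1.90 mW)(582 s) = 1.106 J.
Photons incident: 1.106 / 5.311e-19 = 2.082e18, i.e. 2.082e18/6.022e23 = 3.457e-6 mol.
Fraction absorbed: 1 − 10^(−0.814) = 0.8465.
Photons absorbed: 0.8465 × 3.457e-6 = 2.926e-6 mol.
Product: Φ × n_abs = 0.50 × 2.926e-6 = 1.463e-6 mol.

1.5e-6 mol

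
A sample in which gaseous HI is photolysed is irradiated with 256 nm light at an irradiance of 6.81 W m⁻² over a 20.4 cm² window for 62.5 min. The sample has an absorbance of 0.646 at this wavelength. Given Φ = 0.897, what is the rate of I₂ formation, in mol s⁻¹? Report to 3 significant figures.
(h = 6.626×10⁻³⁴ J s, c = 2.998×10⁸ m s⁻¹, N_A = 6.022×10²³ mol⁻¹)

2.06×10⁻⁸ mol s⁻¹

Photon energy at 256 nm: hc/λ = (6.626×10⁻³⁴)(2.998×10⁸)/(256×10⁻⁹) = 7.760×10⁻¹⁹ J.
Energy delivered: (6.81 W m⁻²)(20.4×10⁻⁴ m²)(3750 s) = 52.10 J.
Photons incident: 52.10 / 7.760×10⁻¹⁹ = 6.714×10¹⁹, i.e. 6.714×10¹⁹/6.022×10²³ = 1.115×10⁻⁴ mol.
Fraction absorbed: 1 − 10^(−0.646) = 0.7741.
Photons absorbed: 0.7741 × 1.115×10⁻⁴ = 8.631×10⁻⁵ mol.
Product formed: 0.897 × 8.631×10⁻⁵ = 7.742×10⁻⁵ mol.
Rate: 7.742×10⁻⁵ / 3750 s = 2.06×10⁻⁸ mol s⁻¹.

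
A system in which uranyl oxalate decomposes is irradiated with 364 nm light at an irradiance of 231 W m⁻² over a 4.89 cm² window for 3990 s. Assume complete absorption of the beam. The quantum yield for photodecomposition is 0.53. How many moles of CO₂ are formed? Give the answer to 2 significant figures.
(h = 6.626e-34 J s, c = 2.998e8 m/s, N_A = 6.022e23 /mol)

7.3e-4 mol

Photon energy at 364 nm: hc/λ = (6.626e-34)(2.998e8)/(364e-9) = 5.457e-19 J.
Energy delivered: (231 W m⁻²)(4.89e-4 m²)(3990 s) = 450.7 J.
Photons incident: 450.7 / 5.457e-19 = 8.259e20, i.e. 8.259e20/6.022e23 = 0.001371 mol.
Product: Φ × n_abs = 0.53 × 0.001371 = 7.266e-4 mol.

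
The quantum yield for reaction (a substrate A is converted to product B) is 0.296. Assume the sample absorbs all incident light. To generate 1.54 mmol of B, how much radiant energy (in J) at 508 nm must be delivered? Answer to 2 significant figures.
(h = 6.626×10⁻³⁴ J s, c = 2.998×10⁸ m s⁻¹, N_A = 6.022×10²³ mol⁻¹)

1200 J

Product: 1.54 mmol = 0.00154 mol.
Photons that must be absorbed: 0.00154 / 0.296 = 0.005203 mol.
Photon energy: hc/λ = 3.910×10⁻¹⁹ J; per mole, 2.355×10⁵ J mol⁻¹.
Energy required: 0.005203 × 2.355×10⁵ = 1200 J.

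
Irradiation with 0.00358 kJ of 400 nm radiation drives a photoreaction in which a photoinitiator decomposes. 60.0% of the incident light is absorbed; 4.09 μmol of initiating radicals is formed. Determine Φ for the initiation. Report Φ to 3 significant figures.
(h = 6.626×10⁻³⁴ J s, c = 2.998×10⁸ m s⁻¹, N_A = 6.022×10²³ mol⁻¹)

Product: 4.09 μmol = 4.09×10⁻⁶ mol.
Photon energy at 400 nm: hc/λ = (6.626×10⁻³⁴)(2.998×10⁸)/(400×10⁻⁹) = 4.966×10⁻¹⁹ J.
Incident energy: 0.00358 kJ = 3.58 J.
Photons incident: 3.58 / 4.966×10⁻¹⁹ = 7.209×10¹⁸, i.e. 7.209×10¹⁸/6.022×10²³ = 1.197×10⁻⁵ mol.
Photons absorbed: 0.600 × 1.197×10⁻⁵ = 7.182×10⁻⁶ mol.
Φ = 4.09×10⁻⁶ mol / 7.182×10⁻⁶ mol photons = 0.569.

Φ = 0.569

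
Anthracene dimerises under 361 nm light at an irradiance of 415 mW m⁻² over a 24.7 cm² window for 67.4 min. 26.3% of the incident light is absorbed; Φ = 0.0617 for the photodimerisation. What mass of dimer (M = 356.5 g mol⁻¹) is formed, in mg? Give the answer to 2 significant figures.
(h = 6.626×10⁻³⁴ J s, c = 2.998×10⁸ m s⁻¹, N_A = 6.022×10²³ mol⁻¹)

0.072 mg

Photon energy at 361 nm: hc/λ = (6.626×10⁻³⁴)(2.998×10⁸)/(361×10⁻⁹) = 5.503×10⁻¹⁹ J.
Energy delivered: (415 mW m⁻²)(24.7×10⁻⁴ m²)(4044 s) = 4.145 J.
Photons incident: 4.145 / 5.503×10⁻¹⁹ = 7.532×10¹⁸, i.e. 7.532×10¹⁸/6.022×10²³ = 1.251×10⁻⁵ mol.
Photons absorbed: 0.263 × 1.251×10⁻⁵ = 3.290×10⁻⁶ mol.
Product: Φ × n_abs = 0.0617 × 3.290×10⁻⁶ = 2.030×10⁻⁷ mol.
Mass: 2.030×10⁻⁷ × 356.5 = 7.237×10⁻⁵ g = 0.072 mg.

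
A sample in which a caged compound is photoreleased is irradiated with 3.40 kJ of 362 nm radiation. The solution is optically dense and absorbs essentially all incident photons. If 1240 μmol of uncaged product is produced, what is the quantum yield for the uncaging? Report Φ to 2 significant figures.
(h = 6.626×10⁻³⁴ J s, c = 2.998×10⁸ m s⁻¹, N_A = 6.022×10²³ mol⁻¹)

Φ = 0.12

Product: 1240 μmol = 0.00124 mol.
Photon energy at 362 nm: hc/λ = (6.626×10⁻³⁴)(2.998×10⁸)/(362×10⁻⁹) = 5.487×10⁻¹⁹ J.
Incident energy: 3.40 kJ = 3400 J.
Photons incident: 3400 / 5.487×10⁻¹⁹ = 6.196×10²¹, i.e. 6.196×10²¹/6.022×10²³ = 0.01029 mol.
Φ = 0.00124 mol / 0.01029 mol photons = 0.12.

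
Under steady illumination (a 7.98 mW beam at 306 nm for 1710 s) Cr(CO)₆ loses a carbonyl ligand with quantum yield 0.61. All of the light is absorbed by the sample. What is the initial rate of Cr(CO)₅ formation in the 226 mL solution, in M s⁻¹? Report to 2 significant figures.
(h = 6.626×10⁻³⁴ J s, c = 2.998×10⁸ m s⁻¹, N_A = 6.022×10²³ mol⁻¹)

Photon energy at 306 nm: hc/λ = (6.626×10⁻³⁴)(2.998×10⁸)/(306×10⁻⁹) = 6.492×10⁻¹⁹ J.
Energy delivered: (7.98 mW)(1710 s) = 13.65 J.
Photons incident: 13.65 / 6.492×10⁻¹⁹ = 2.103×10¹⁹, i.e. 2.103×10¹⁹/6.022×10²³ = 3.492×10⁻⁵ mol.
Product formed: 0.61 × 3.492×10⁻⁵ = 2.130×10⁻⁵ mol.
Rate: 2.130×10⁻⁵ mol / (1710 s × 0.226 L) = 5.5×10⁻⁸ M s⁻¹.

5.5×10⁻⁸ M s⁻¹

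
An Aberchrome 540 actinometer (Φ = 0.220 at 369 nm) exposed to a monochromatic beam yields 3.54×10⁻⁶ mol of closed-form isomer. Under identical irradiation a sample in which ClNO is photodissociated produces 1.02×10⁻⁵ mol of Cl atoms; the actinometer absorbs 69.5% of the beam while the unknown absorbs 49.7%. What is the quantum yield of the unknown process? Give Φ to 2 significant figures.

Photons absorbed by the actinometer: 3.54×10⁻⁶ / 0.220 = 1.609×10⁻⁵ mol.
Incident flux: 1.609×10⁻⁵ / 0.695 = 2.315×10⁻⁵ einstein.
Absorbed by unknown: 0.497 × 2.315×10⁻⁵ = 1.151×10⁻⁵ mol.
Φ(unknown) = 1.02×10⁻⁵ / 1.151×10⁻⁵ = 0.89.

Φ = 0.89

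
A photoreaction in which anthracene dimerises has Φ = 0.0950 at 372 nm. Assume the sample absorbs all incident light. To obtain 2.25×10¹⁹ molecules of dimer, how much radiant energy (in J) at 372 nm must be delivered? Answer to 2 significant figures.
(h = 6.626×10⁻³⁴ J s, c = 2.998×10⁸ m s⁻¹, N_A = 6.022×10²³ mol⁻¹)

Product: 2.25×10¹⁹ / 6.022×10²³ = 3.736×10⁻⁵ mol.
Photons that must be absorbed: 3.736×10⁻⁵ / 0.0950 = 3.933×10⁻⁴ mol.
Photon energy: hc/λ = 5.340×10⁻¹⁹ J; per mole, 3.216×10⁵ J mol⁻¹.
Energy required: 3.933×10⁻⁴ × 3.216×10⁵ = 130 J.

130 J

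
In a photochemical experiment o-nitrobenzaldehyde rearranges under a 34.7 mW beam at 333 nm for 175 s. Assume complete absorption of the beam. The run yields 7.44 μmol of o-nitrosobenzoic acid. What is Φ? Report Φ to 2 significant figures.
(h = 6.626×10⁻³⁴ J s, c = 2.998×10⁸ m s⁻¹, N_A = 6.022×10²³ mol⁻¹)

Φ = 0.44

Product: 7.44 μmol = 7.44×10⁻⁶ mol.
Photon energy at 333 nm: hc/λ = (6.626×10⁻³⁴)(2.998×10⁸)/(333×10⁻⁹) = 5.965×10⁻¹⁹ J.
Energy delivered: (34.7 mW)(175 s) = 6.073 J.
Photons incident: 6.073 / 5.965×10⁻¹⁹ = 1.018×10¹⁹, i.e. 1.018×10¹⁹/6.022×10²³ = 1.690×10⁻⁵ mol.
Φ = 7.44×10⁻⁶ mol / 1.690×10⁻⁵ mol photons = 0.44.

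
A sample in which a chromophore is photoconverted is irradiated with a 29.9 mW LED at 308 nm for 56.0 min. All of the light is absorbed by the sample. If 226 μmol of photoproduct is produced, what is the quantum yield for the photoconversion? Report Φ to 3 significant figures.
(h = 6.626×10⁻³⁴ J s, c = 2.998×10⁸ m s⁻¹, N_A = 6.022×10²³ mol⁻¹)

Φ = 0.874

Product: 226 μmol = 2.26×10⁻⁴ mol.
Photon energy at 308 nm: hc/λ = (6.626×10⁻³⁴)(2.998×10⁸)/(308×10⁻⁹) = 6.450×10⁻¹⁹ J.
Energy delivered: (29.9 mW)(3360 s) = 100.5 J.
Photons incident: 100.5 / 6.450×10⁻¹⁹ = 1.558×10²⁰, i.e. 1.558×10²⁰/6.022×10²³ = 2.587×10⁻⁴ mol.
Φ = 2.26×10⁻⁴ mol / 2.587×10⁻⁴ mol photons = 0.874.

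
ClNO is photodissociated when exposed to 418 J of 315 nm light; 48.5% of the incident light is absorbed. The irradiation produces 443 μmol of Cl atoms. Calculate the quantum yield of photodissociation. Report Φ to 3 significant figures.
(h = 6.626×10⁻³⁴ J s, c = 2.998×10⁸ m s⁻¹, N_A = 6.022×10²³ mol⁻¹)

Product: 443 μmol = 4.43×10⁻⁴ mol.
Photon energy at 315 nm: hc/λ = (6.626×10⁻³⁴)(2.998×10⁸)/(315×10⁻⁹) = 6.306×10⁻¹⁹ J.
Photons incident: 418 / 6.306×10⁻¹⁹ = 6.629×10²⁰, i.e. 6.629×10²⁰/6.022×10²³ = 0.001101 mol.
Photons absorbed: 0.485 × 0.001101 = 5.340×10⁻⁴ mol.
Φ = 4.43×10⁻⁴ mol / 5.340×10⁻⁴ mol photons = 0.830.

Φ = 0.830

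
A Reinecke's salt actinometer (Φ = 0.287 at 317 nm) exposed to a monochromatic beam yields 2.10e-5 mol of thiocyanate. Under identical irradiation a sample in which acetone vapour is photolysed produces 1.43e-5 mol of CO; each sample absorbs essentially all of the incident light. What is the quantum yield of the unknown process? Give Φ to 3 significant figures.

Photons absorbed by the actinometer: 2.10e-5 / 0.287 = 7.317e-5 mol.
Φ(unknown) = 1.43e-5 / 7.317e-5 = 0.195.

Φ = 0.195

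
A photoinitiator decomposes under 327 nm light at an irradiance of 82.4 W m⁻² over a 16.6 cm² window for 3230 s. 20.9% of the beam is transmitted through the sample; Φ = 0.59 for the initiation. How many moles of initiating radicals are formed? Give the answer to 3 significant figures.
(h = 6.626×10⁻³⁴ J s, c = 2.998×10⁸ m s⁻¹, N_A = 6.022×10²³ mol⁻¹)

5.64×10⁻⁴ mol

Photon energy at 327 nm: hc/λ = (6.626×10⁻³⁴)(2.998×10⁸)/(327×10⁻⁹) = 6.075×10⁻¹⁹ J.
Energy delivered: (82.4 W m⁻²)(16.6×10⁻⁴ m²)(3230 s) = 441.8 J.
Photons incident: 441.8 / 6.075×10⁻¹⁹ = 7.272×10²⁰, i.e. 7.272×10²⁰/6.022×10²³ = 0.001208 mol.
Fraction absorbed: 1 − 20.9/100 = 0.7910.
Photons absorbed: 0.7910 × 0.001208 = 9.555×10⁻⁴ mol.
Product: Φ × n_abs = 0.59 × 9.555×10⁻⁴ = 5.637×10⁻⁴ mol.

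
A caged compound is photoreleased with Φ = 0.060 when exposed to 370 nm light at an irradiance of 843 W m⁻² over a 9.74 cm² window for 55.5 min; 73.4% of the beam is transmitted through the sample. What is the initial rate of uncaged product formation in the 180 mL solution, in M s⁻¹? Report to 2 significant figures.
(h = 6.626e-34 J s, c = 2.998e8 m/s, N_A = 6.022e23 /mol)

Photon energy at 370 nm: hc/λ = (6.626e-34)(2.998e8)/(370e-9) = 5.369e-19 J.
Energy delivered: (843 W m⁻²)(9.74e-4 m²)(3330 s) = 2734 J.
Photons incident: 2734 / 5.369e-19 = 5.092e21, i.e. 5.092e21/6.022e23 = 0.008456 mol.
Fraction absorbed: 1 − 73.4/100 = 0.2660.
Photons absorbed: 0.2660 × 0.008456 = 0.002249 mol.
Product formed: 0.060 × 0.002249 = 1.349e-4 mol.
Rate: 1.349e-4 mol / (3330 s × 0.18 L) = 2.3e-7 M s⁻¹.

2.3e-7 M s⁻¹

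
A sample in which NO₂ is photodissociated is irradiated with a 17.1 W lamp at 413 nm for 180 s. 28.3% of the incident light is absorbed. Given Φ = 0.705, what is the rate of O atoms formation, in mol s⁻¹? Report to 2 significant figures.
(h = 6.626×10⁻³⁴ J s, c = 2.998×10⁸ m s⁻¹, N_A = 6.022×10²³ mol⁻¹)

Photon energy at 413 nm: hc/λ = (6.626×10⁻³⁴)(2.998×10⁸)/(413×10⁻⁹) = 4.810×10⁻¹⁹ J.
Energy delivered: (17.1 W)(180 s) = 3078 J.
Photons incident: 3078 / 4.810×10⁻¹⁹ = 6.399×10²¹, i.e. 6.399×10²¹/6.022×10²³ = 0.01063 mol.
Photons absorbed: 0.283 × 0.01063 = 0.003008 mol.
Product formed: 0.705 × 0.003008 = 0.002121 mol.
Rate: 0.002121 / 180 s = 1.2×10⁻⁵ mol s⁻¹.

1.2×10⁻⁵ mol s⁻¹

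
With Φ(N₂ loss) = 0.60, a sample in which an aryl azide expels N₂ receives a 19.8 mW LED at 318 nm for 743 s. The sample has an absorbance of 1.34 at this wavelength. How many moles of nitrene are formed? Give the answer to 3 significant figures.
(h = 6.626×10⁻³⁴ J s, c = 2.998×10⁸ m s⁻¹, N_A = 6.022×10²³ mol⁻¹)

Photon energy at 318 nm: hc/λ = (6.626×10⁻³⁴)(2.998×10⁸)/(318×10⁻⁹) = 6.247×10⁻¹⁹ J.
Energy delivered: (19.8 mW)(743 s) = 14.71 J.
Photons incident: 14.71 / 6.247×10⁻¹⁹ = 2.355×10¹⁹, i.e. 2.355×10¹⁹/6.022×10²³ = 3.911×10⁻⁵ mol.
Fraction absorbed: 1 − 10^(−1.34) = 0.9543.
Photons absorbed: 0.9543 × 3.911×10⁻⁵ = 3.732×10⁻⁵ mol.
Product: Φ × n_abs = 0.60 × 3.732×10⁻⁵ = 2.239×10⁻⁵ mol.

2.24×10⁻⁵ mol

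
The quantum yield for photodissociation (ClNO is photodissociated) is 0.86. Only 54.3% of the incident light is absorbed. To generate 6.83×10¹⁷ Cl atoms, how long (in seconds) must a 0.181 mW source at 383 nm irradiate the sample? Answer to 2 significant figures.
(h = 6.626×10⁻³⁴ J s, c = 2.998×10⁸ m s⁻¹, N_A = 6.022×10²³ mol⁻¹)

t ≈ 4200 s

Product: 6.83×10¹⁷ / 6.022×10²³ = 1.134×10⁻⁶ mol.
Photons that must be absorbed: 1.134×10⁻⁶ / 0.86 = 1.319×10⁻⁶ mol.
Incident photons needed: 1.319×10⁻⁶ / 0.543 = 2.429×10⁻⁶ mol.
Photon energy: hc/λ = 5.187×10⁻¹⁹ J; per mole, 3.124×10⁵ J mol⁻¹.
Energy required: 2.429×10⁻⁶ × 3.124×10⁵ = 0.7588 J.
Time: 0.7588 J / 0.000181 W = 4200 s.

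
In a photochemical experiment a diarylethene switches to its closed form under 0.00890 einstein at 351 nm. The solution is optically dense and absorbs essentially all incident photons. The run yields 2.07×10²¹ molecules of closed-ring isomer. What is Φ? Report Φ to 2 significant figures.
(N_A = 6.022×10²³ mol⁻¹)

Φ = 0.39

Product: 2.07×10²¹ / 6.022×10²³ = 0.003437 mol.
Φ = 0.003437 mol / 0.00890 mol photons = 0.39.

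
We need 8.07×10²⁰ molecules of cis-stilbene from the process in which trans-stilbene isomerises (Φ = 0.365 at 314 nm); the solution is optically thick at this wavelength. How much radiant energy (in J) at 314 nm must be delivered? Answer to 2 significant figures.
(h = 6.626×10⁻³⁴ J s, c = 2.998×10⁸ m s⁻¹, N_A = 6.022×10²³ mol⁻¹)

1400 J

Product: 8.07×10²⁰ / 6.022×10²³ = 0.001340 mol.
Photons that must be absorbed: 0.001340 / 0.365 = 0.003671 mol.
Photon energy: hc/λ = 6.326×10⁻¹⁹ J; per mole, 3.810×10⁵ J mol⁻¹.
Energy required: 0.003671 × 3.810×10⁵ = 1400 J.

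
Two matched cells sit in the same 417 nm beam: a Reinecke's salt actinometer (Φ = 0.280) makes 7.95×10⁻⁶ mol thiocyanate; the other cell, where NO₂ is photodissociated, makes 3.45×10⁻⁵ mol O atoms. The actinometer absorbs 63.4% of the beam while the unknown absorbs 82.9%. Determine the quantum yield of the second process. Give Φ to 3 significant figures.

Φ = 0.929

Photons absorbed by the actinometer: 7.95×10⁻⁶ / 0.280 = 2.839×10⁻⁵ mol.
Incident flux: 2.839×10⁻⁵ / 0.634 = 4.478×10⁻⁵ einstein.
Absorbed by unknown: 0.829 × 4.478×10⁻⁵ = 3.712×10⁻⁵ mol.
Φ(unknown) = 3.45×10⁻⁵ / 3.712×10⁻⁵ = 0.929.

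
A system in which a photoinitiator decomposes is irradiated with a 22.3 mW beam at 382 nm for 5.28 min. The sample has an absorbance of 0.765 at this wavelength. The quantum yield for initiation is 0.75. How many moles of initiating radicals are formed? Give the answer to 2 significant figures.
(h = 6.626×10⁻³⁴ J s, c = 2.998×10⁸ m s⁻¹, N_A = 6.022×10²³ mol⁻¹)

1.4×10⁻⁵ mol

Photon energy at 382 nm: hc/λ = (6.626×10⁻³⁴)(2.998×10⁸)/(382×10⁻⁹) = 5.200×10⁻¹⁹ J.
Energy delivered: (22.3 mW)(316.8 s) = 7.065 J.
Photons incident: 7.065 / 5.200×10⁻¹⁹ = 1.359×10¹⁹, i.e. 1.359×10¹⁹/6.022×10²³ = 2.257×10⁻⁵ mol.
Fraction absorbed: 1 − 10^(−0.765) = 0.8282.
Photons absorbed: 0.8282 × 2.257×10⁻⁵ = 1.869×10⁻⁵ mol.
Product: Φ × n_abs = 0.75 × 1.869×10⁻⁵ = 1.402×10⁻⁵ mol.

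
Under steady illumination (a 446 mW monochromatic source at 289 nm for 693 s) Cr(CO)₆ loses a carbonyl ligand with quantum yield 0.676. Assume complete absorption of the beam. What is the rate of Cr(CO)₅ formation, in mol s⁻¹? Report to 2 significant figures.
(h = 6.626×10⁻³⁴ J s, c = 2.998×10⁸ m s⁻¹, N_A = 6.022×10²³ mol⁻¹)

Photon energy at 289 nm: hc/λ = (6.626×10⁻³⁴)(2.998×10⁸)/(289×10⁻⁹) = 6.874×10⁻¹⁹ J.
Energy delivered: (446 mW)(693 s) = 309.1 J.
Photons incident: 309.1 / 6.874×10⁻¹⁹ = 4.497×10²⁰, i.e. 4.497×10²⁰/6.022×10²³ = 7.468×10⁻⁴ mol.
Product formed: 0.676 × 7.468×10⁻⁴ = 5.048×10⁻⁴ mol.
Rate: 5.048×10⁻⁴ / 693 s = 7.3×10⁻⁷ mol s⁻¹.

7.3×10⁻⁷ mol s⁻¹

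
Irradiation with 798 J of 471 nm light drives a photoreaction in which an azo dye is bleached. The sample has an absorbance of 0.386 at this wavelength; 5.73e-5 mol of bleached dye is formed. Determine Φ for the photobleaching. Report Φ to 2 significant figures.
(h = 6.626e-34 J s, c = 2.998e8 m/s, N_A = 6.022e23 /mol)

Φ = 0.031

Photon energy at 471 nm: hc/λ = (6.626e-34)(2.998e8)/(471e-9) = 4.218e-19 J.
Photons incident: 798 / 4.218e-19 = 1.892e21, i.e. 1.892e21/6.022e23 = 0.003142 mol.
Fraction absorbed: 1 − 10^(−0.386) = 0.5889.
Photons absorbed: 0.5889 × 0.003142 = 0.001850 mol.
Φ = 5.73e-5 mol / 0.001850 mol photons = 0.031.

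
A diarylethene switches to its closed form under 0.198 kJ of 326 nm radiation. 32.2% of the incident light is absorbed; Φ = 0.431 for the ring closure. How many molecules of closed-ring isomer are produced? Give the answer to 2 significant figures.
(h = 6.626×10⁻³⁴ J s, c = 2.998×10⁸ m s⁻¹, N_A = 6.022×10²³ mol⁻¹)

4.5×10¹⁹ molecules

Photon energy at 326 nm: hc/λ = (6.626×10⁻³⁴)(2.998×10⁸)/(326×10⁻⁹) = 6.093×10⁻¹⁹ J.
Incident energy: 0.198 kJ = 198 J.
Photons incident: 198 / 6.093×10⁻¹⁹ = 3.250×10²⁰, i.e. 3.250×10²⁰/6.022×10²³ = 5.397×10⁻⁴ mol.
Photons absorbed: 0.322 × 5.397×10⁻⁴ = 1.738×10⁻⁴ mol.
Product: Φ × n_abs = 0.431 × 1.738×10⁻⁴ = 7.491×10⁻⁵ mol.
As a count: 7.491×10⁻⁵ × 6.022×10²³ = 4.5×10¹⁹.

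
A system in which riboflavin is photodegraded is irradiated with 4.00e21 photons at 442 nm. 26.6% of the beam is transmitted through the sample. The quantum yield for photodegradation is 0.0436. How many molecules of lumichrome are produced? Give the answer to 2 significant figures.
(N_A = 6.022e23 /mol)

1.3e20 molecules

Moles of photons: 4.00e21 / 6.022e23 = 0.006642 mol.
Fraction absorbed: 1 − 26.6/100 = 0.7340.
Photons absorbed: 0.7340 × 0.006642 = 0.004875 mol.
Product: Φ × n_abs = 0.0436 × 0.004875 = 2.126e-4 mol.
As a count: 2.126e-4 × 6.022e23 = 1.3e20.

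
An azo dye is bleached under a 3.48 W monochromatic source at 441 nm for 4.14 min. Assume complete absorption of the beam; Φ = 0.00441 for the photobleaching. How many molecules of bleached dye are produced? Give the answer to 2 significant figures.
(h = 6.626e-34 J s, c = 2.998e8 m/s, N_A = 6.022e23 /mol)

8.5e18 molecules

Photon energy at 441 nm: hc/λ = (6.626e-34)(2.998e8)/(441e-9) = 4.504e-19 J.
Energy delivered: (3.48 W)(248.4 s) = 864.4 J.
Photons incident: 864.4 / 4.504e-19 = 1.919e21, i.e. 1.919e21/6.022e23 = 0.003187 mol.
Product: Φ × n_abs = 0.00441 × 0.003187 = 1.405e-5 mol.
As a count: 1.405e-5 × 6.022e23 = 8.5e18.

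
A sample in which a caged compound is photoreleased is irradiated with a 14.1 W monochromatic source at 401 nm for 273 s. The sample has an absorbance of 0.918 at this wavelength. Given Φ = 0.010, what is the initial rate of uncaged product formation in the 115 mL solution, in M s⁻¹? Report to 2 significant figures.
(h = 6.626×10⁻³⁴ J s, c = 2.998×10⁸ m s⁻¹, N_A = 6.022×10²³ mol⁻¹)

3.6×10⁻⁶ M s⁻¹

Photon energy at 401 nm: hc/λ = (6.626×10⁻³⁴)(2.998×10⁸)/(401×10⁻⁹) = 4.954×10⁻¹⁹ J.
Energy delivered: (14.1 W)(273 s) = 3849 J.
Photons incident: 3849 / 4.954×10⁻¹⁹ = 7.769×10²¹, i.e. 7.769×10²¹/6.022×10²³ = 0.01290 mol.
Fraction absorbed: 1 − 10^(−0.918) = 0.8792.
Photons absorbed: 0.8792 × 0.01290 = 0.01134 mol.
Product formed: 0.010 × 0.01134 = 1.134×10⁻⁴ mol.
Rate: 1.134×10⁻⁴ mol / (273 s × 0.115 L) = 3.6×10⁻⁶ M s⁻¹.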